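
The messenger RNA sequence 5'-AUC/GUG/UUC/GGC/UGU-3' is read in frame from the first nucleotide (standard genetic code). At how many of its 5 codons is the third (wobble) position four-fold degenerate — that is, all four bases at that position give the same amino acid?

Codon 1 AUC (Ile): third position 3-fold.
Codon 2 GUG (Val): third position 4-fold.
Codon 3 UUC (Phe): third position 2-fold.
Codon 4 GGC (Gly): third position 4-fold.
Codon 5 UGU (Cys): third position 2-fold.
Four-fold degenerate third positions: 2.

2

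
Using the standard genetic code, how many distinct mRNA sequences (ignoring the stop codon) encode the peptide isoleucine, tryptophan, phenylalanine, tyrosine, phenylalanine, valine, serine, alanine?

Ile: 3 codons.
Trp: 1 codon.
Phe: 2 codons.
Tyr: 2 codons.
Phe: 2 codons.
Val: 4 codons.
Ser: 6 codons.
Ala: 4 codons.
3 × 1 × 2 × 2 × 2 × 4 × 6 × 4 = 2304.

2304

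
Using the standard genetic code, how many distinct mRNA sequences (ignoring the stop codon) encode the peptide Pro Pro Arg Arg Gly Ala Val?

36864

Pro: 4 codons.
Pro: 4 codons.
Arg: 6 codons.
Arg: 6 codons.
Gly: 4 codons.
Ala: 4 codons.
Val: 4 codons.
4 × 4 × 6 × 6 × 4 × 4 × 4 = 36864.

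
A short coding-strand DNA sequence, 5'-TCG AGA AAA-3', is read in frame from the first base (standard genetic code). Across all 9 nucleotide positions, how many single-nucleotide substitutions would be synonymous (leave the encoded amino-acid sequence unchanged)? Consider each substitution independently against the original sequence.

Codon 1 (TCG, Ser): 3 synonymous substitutions.
Codon 2 (AGA, Arg): 2 synonymous substitutions.
Codon 3 (AAA, Lys): 1 synonymous substitution.
Total: 3 + 2 + 1 = 6.

6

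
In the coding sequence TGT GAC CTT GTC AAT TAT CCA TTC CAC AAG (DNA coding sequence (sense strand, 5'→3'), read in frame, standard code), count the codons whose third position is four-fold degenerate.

3

Codon 1 TGT (Cys): third position 2-fold.
Codon 2 GAC (Asp): third position 2-fold.
Codon 3 CTT (Leu): third position 4-fold.
Codon 4 GTC (Val): third position 4-fold.
Codon 5 AAT (Asn): third position 2-fold.
Codon 6 TAT (Tyr): third position 2-fold.
Codon 7 CCA (Pro): third position 4-fold.
Codon 8 TTC (Phe): third position 2-fold.
Codon 9 CAC (His): third position 2-fold.
Codon 10 AAG (Lys): third position 2-fold.
Four-fold degenerate third positions: 3.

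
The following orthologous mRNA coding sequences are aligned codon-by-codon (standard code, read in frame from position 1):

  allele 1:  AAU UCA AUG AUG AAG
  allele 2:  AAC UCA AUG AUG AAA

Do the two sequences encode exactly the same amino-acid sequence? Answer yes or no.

yes

Codon 1: AAU Asn / AAC Asn — synonymous.
Codon 2: UCA Ser / UCA Ser — identical.
Codon 3: AUG Met / AUG Met — identical.
Codon 4: AUG Met / AUG Met — identical.
Codon 5: AAG Lys / AAA Lys — synonymous.
Nonsynonymous differences: 0 → same protein.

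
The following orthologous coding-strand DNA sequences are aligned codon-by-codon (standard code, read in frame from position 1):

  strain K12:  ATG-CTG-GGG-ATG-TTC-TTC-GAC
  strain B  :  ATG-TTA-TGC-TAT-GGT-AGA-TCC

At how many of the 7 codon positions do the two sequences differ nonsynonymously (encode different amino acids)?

5

Codon 1: ATG Met / ATG Met — identical.
Codon 2: CTG Leu / TTA Leu — synonymous.
Codon 3: GGG Gly / TGC Cys — nonsynonymous.
Codon 4: ATG Met / TAT Tyr — nonsynonymous.
Codon 5: TTC Phe / GGT Gly — nonsynonymous.
Codon 6: TTC Phe / AGA Arg — nonsynonymous.
Codon 7: GAC Asp / TCC Ser — nonsynonymous.
Nonsynonymous differences: 5.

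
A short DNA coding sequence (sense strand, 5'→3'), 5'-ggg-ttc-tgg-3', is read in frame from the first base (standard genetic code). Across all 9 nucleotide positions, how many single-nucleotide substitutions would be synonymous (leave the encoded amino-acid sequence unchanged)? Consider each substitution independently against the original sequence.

Codon 1 (GGG, Gly): 3 synonymous substitutions.
Codon 2 (TTC, Phe): 1 synonymous substitution.
Codon 3 (TGG, Trp): 0 synonymous substitutions.
Total: 3 + 1 + 0 = 4.

4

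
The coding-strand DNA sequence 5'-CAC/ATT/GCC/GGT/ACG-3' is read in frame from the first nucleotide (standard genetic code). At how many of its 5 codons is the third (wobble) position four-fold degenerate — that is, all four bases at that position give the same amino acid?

3

Codon 1 CAC (His): third position 2-fold.
Codon 2 ATT (Ile): third position 3-fold.
Codon 3 GCC (Ala): third position 4-fold.
Codon 4 GGT (Gly): third position 4-fold.
Codon 5 ACG (Thr): third position 4-fold.
Four-fold degenerate third positions: 3.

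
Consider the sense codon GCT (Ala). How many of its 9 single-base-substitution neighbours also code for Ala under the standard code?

3

Position 1: none → 0 synonymous.
Position 2: none → 0 synonymous.
Position 3: GCC, GCA, GCG → 3 synonymous.
Total: 0 + 0 + 3 = 3.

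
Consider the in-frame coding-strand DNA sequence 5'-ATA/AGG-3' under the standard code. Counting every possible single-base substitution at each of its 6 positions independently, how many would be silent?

Codon 1 (ATA, Ile): 2 synonymous substitutions.
Codon 2 (AGG, Arg): 2 synonymous substitutions.
Total: 2 + 2 = 4.

4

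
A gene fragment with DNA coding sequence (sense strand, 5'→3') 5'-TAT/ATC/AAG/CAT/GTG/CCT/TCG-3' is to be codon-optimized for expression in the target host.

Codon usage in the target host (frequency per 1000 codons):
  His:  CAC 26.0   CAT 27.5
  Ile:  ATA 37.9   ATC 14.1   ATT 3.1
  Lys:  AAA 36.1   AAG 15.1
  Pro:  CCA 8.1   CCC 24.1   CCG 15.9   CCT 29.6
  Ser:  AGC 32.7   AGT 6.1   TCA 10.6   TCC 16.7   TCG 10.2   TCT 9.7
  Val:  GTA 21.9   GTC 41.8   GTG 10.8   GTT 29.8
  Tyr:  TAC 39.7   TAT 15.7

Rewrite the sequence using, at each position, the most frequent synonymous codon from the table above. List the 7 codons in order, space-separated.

Codon 1 (Tyr): best is TAC at 39.7.
Codon 2 (Ile): best is ATA at 37.9.
Codon 3 (Lys): best is AAA at 36.1.
Codon 4 (His): best is CAT at 27.5.
Codon 5 (Val): best is GTC at 41.8.
Codon 6 (Pro): best is CCT at 29.6.
Codon 7 (Ser): best is AGC at 32.7.

TAC ATA AAA CAT GTC CCT AGC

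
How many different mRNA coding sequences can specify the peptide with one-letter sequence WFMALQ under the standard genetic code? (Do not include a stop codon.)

96

Trp: 1 codon.
Phe: 2 codons.
Met: 1 codon.
Ala: 4 codons.
Leu: 6 codons.
Gln: 2 codons.
1 × 2 × 1 × 4 × 6 × 2 = 96.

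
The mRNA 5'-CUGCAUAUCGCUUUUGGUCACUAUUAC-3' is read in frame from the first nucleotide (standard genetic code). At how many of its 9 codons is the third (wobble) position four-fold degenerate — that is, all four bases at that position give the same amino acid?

Codon 1 CUG (Leu): third position 4-fold.
Codon 2 CAU (His): third position 2-fold.
Codon 3 AUC (Ile): third position 3-fold.
Codon 4 GCU (Ala): third position 4-fold.
Codon 5 UUU (Phe): third position 2-fold.
Codon 6 GGU (Gly): third position 4-fold.
Codon 7 CAC (His): third position 2-fold.
Codon 8 UAU (Tyr): third position 2-fold.
Codon 9 UAC (Tyr): third position 2-fold.
Four-fold degenerate third positions: 3.

3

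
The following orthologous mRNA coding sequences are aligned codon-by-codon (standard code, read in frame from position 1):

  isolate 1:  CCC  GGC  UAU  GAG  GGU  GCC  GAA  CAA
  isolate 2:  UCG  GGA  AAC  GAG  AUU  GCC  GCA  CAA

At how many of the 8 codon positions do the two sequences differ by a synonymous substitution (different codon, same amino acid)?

1

Codon 1: CCC Pro / UCG Ser — nonsynonymous.
Codon 2: GGC Gly / GGA Gly — synonymous.
Codon 3: UAU Tyr / AAC Asn — nonsynonymous.
Codon 4: GAG Glu / GAG Glu — identical.
Codon 5: GGU Gly / AUU Ile — nonsynonymous.
Codon 6: GCC Ala / GCC Ala — identical.
Codon 7: GAA Glu / GCA Ala — nonsynonymous.
Codon 8: CAA Gln / CAA Gln — identical.
Synonymous differences: 1.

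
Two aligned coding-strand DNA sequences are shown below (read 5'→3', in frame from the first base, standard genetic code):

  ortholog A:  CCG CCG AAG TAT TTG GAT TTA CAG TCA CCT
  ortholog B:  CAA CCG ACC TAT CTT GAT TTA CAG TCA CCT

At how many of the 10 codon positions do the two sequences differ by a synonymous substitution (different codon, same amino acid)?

1

Codon 1: CCG Pro / CAA Gln — nonsynonymous.
Codon 2: CCG Pro / CCG Pro — identical.
Codon 3: AAG Lys / ACC Thr — nonsynonymous.
Codon 4: TAT Tyr / TAT Tyr — identical.
Codon 5: TTG Leu / CTT Leu — synonymous.
Codon 6: GAT Asp / GAT Asp — identical.
Codon 7: TTA Leu / TTA Leu — identical.
Codon 8: CAG Gln / CAG Gln — identical.
Codon 9: TCA Ser / TCA Ser — identical.
Codon 10: CCT Pro / CCT Pro — identical.
Synonymous differences: 1.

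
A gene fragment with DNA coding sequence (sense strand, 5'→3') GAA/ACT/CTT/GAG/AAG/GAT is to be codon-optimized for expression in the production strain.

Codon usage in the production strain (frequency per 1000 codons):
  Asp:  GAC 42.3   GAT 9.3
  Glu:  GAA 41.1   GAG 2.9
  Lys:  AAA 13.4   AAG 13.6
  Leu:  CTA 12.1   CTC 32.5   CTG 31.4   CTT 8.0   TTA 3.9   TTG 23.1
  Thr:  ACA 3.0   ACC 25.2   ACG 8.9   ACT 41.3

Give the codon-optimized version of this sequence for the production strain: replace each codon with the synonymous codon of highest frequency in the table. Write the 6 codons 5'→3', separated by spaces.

Codon 1 (Glu): best is GAA at 41.1.
Codon 2 (Thr): best is ACT at 41.3.
Codon 3 (Leu): best is CTC at 32.5.
Codon 4 (Glu): best is GAA at 41.1.
Codon 5 (Lys): best is AAG at 13.6.
Codon 6 (Asp): best is GAC at 42.3.

GAA ACT CTC GAA AAG GAC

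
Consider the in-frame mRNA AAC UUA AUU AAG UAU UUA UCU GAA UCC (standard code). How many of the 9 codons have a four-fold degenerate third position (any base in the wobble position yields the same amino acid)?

Codon 1 AAC (Asn): third position 2-fold.
Codon 2 UUA (Leu): third position 2-fold.
Codon 3 AUU (Ile): third position 3-fold.
Codon 4 AAG (Lys): third position 2-fold.
Codon 5 UAU (Tyr): third position 2-fold.
Codon 6 UUA (Leu): third position 2-fold.
Codon 7 UCU (Ser): third position 4-fold.
Codon 8 GAA (Glu): third position 2-fold.
Codon 9 UCC (Ser): third position 4-fold.
Four-fold degenerate third positions: 2.

2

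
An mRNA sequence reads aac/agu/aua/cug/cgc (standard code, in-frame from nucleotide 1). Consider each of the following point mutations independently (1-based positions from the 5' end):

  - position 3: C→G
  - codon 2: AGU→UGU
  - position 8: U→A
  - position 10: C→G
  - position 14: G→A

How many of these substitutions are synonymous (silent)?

0

Codon 1: AAC (Asn) → AAG (Lys) — missense.
Codon 2: AGU (Ser) → UGU (Cys) — missense.
Codon 3: AUA (Ile) → AAA (Lys) — missense.
Codon 4: CUG (Leu) → GUG (Val) — missense.
Codon 5: CGC (Arg) → CAC (His) — missense.
Synonymous: 0 of 5.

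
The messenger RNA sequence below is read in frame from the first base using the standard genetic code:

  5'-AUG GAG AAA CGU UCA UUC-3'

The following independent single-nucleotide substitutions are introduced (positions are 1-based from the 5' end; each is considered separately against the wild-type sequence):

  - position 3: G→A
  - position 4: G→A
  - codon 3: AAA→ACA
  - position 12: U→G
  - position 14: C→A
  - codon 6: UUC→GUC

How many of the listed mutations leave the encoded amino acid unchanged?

1

Codon 1: AUG (Met) → AUA (Ile) — missense.
Codon 2: GAG (Glu) → AAG (Lys) — missense.
Codon 3: AAA (Lys) → ACA (Thr) — missense.
Codon 4: CGU (Arg) → CGG (Arg) — synonymous.
Codon 5: UCA (Ser) → UAA (Stop) — nonsense.
Codon 6: UUC (Phe) → GUC (Val) — missense.
Synonymous: 1 of 6.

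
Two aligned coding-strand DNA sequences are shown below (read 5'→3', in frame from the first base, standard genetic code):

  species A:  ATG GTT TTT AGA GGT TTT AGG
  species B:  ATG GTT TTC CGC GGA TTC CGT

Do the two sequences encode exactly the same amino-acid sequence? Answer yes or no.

Codon 1: ATG Met / ATG Met — identical.
Codon 2: GTT Val / GTT Val — identical.
Codon 3: TTT Phe / TTC Phe — synonymous.
Codon 4: AGA Arg / CGC Arg — synonymous.
Codon 5: GGT Gly / GGA Gly — synonymous.
Codon 6: TTT Phe / TTC Phe — synonymous.
Codon 7: AGG Arg / CGT Arg — synonymous.
Nonsynonymous differences: 0 → same protein.

yes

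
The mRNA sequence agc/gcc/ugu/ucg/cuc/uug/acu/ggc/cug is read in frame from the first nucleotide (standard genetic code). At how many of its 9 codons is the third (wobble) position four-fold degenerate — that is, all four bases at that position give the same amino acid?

6

Codon 1 AGC (Ser): third position 2-fold.
Codon 2 GCC (Ala): third position 4-fold.
Codon 3 UGU (Cys): third position 2-fold.
Codon 4 UCG (Ser): third position 4-fold.
Codon 5 CUC (Leu): third position 4-fold.
Codon 6 UUG (Leu): third position 2-fold.
Codon 7 ACU (Thr): third position 4-fold.
Codon 8 GGC (Gly): third position 4-fold.
Codon 9 CUG (Leu): third position 4-fold.
Four-fold degenerate third positions: 6.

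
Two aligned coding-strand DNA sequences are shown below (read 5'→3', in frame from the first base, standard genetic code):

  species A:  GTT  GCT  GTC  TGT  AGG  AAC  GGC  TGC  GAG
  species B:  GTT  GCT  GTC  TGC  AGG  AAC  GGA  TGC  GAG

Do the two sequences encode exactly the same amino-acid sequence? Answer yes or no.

yes

Codon 1: GTT Val / GTT Val — identical.
Codon 2: GCT Ala / GCT Ala — identical.
Codon 3: GTC Val / GTC Val — identical.
Codon 4: TGT Cys / TGC Cys — synonymous.
Codon 5: AGG Arg / AGG Arg — identical.
Codon 6: AAC Asn / AAC Asn — identical.
Codon 7: GGC Gly / GGA Gly — synonymous.
Codon 8: TGC Cys / TGC Cys — identical.
Codon 9: GAG Glu / GAG Glu — identical.
Nonsynonymous differences: 0 → same protein.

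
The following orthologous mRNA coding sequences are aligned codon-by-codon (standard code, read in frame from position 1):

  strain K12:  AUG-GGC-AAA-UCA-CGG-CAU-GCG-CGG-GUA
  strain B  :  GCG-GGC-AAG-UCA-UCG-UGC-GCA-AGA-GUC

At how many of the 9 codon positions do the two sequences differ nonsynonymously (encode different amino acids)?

3

Codon 1: AUG Met / GCG Ala — nonsynonymous.
Codon 2: GGC Gly / GGC Gly — identical.
Codon 3: AAA Lys / AAG Lys — synonymous.
Codon 4: UCA Ser / UCA Ser — identical.
Codon 5: CGG Arg / UCG Ser — nonsynonymous.
Codon 6: CAU His / UGC Cys — nonsynonymous.
Codon 7: GCG Ala / GCA Ala — synonymous.
Codon 8: CGG Arg / AGA Arg — synonymous.
Codon 9: GUA Val / GUC Val — synonymous.
Nonsynonymous differences: 3.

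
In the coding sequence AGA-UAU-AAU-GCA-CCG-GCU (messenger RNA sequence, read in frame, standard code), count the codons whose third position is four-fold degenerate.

Codon 1 AGA (Arg): third position 2-fold.
Codon 2 UAU (Tyr): third position 2-fold.
Codon 3 AAU (Asn): third position 2-fold.
Codon 4 GCA (Ala): third position 4-fold.
Codon 5 CCG (Pro): third position 4-fold.
Codon 6 GCU (Ala): third position 4-fold.
Four-fold degenerate third positions: 3.

3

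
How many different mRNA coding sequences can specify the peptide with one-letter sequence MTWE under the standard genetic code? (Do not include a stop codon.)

8

Met: 1 codon.
Thr: 4 codons.
Trp: 1 codon.
Glu: 2 codons.
1 × 4 × 1 × 2 = 8.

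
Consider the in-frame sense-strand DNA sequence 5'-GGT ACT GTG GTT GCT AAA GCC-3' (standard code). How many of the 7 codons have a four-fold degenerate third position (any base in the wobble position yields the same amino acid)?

Codon 1 GGT (Gly): third position 4-fold.
Codon 2 ACT (Thr): third position 4-fold.
Codon 3 GTG (Val): third position 4-fold.
Codon 4 GTT (Val): third position 4-fold.
Codon 5 GCT (Ala): third position 4-fold.
Codon 6 AAA (Lys): third position 2-fold.
Codon 7 GCC (Ala): third position 4-fold.
Four-fold degenerate third positions: 6.

6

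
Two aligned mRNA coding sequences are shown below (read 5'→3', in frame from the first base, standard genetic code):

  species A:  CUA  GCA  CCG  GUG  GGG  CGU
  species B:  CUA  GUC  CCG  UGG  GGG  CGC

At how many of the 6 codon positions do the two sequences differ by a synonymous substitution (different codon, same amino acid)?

Codon 1: CUA Leu / CUA Leu — identical.
Codon 2: GCA Ala / GUC Val — nonsynonymous.
Codon 3: CCG Pro / CCG Pro — identical.
Codon 4: GUG Val / UGG Trp — nonsynonymous.
Codon 5: GGG Gly / GGG Gly — identical.
Codon 6: CGU Arg / CGC Arg — synonymous.
Synonymous differences: 1.

1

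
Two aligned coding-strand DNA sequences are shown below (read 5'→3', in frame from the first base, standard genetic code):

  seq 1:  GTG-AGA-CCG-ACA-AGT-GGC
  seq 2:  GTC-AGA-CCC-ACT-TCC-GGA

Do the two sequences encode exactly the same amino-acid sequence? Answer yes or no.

Codon 1: GTG Val / GTC Val — synonymous.
Codon 2: AGA Arg / AGA Arg — identical.
Codon 3: CCG Pro / CCC Pro — synonymous.
Codon 4: ACA Thr / ACT Thr — synonymous.
Codon 5: AGT Ser / TCC Ser — synonymous.
Codon 6: GGC Gly / GGA Gly — synonymous.
Nonsynonymous differences: 0 → same protein.

yes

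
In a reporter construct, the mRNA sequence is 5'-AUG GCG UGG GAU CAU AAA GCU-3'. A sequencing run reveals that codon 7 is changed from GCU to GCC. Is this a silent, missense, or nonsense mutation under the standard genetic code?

silent

Position 21 falls in codon 7: GCU → Ala.
After the substitution the codon is GCC → Ala.
Both encode Ala, so the change is synonymous.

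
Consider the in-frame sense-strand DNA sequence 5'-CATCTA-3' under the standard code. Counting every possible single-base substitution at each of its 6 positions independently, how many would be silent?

Codon 1 (CAT, His): 1 synonymous substitution.
Codon 2 (CTA, Leu): 4 synonymous substitutions.
Total: 1 + 4 = 5.

5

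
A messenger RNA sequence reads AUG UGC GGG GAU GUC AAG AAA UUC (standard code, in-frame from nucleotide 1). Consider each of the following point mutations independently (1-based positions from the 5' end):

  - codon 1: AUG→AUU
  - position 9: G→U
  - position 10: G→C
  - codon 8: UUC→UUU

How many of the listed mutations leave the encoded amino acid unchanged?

Codon 1: AUG (Met) → AUU (Ile) — missense.
Codon 3: GGG (Gly) → GGU (Gly) — synonymous.
Codon 4: GAU (Asp) → CAU (His) — missense.
Codon 8: UUC (Phe) → UUU (Phe) — synonymous.
Synonymous: 2 of 4.

2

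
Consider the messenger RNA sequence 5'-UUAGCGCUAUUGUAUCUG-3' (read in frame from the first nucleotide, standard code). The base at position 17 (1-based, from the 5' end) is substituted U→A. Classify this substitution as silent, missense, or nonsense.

missense

Position 17 falls in codon 6: CUG → Leu.
After the substitution the codon is CAG → Gln.
Leu ≠ Gln, so this is a missense mutation.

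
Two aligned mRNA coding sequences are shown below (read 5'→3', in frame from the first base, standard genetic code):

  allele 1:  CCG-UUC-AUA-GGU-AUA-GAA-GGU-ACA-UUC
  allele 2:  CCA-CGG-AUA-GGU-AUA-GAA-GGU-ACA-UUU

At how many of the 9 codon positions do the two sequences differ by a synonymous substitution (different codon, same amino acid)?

Codon 1: CCG Pro / CCA Pro — synonymous.
Codon 2: UUC Phe / CGG Arg — nonsynonymous.
Codon 3: AUA Ile / AUA Ile — identical.
Codon 4: GGU Gly / GGU Gly — identical.
Codon 5: AUA Ile / AUA Ile — identical.
Codon 6: GAA Glu / GAA Glu — identical.
Codon 7: GGU Gly / GGU Gly — identical.
Codon 8: ACA Thr / ACA Thr — identical.
Codon 9: UUC Phe / UUU Phe — synonymous.
Synonymous differences: 2.

2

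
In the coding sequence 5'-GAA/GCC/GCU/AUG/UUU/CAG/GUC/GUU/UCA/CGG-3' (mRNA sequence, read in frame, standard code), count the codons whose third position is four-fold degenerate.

Codon 1 GAA (Glu): third position 2-fold.
Codon 2 GCC (Ala): third position 4-fold.
Codon 3 GCU (Ala): third position 4-fold.
Codon 4 AUG (Met): third position 1-fold.
Codon 5 UUU (Phe): third position 2-fold.
Codon 6 CAG (Gln): third position 2-fold.
Codon 7 GUC (Val): third position 4-fold.
Codon 8 GUU (Val): third position 4-fold.
Codon 9 UCA (Ser): third position 4-fold.
Codon 10 CGG (Arg): third position 4-fold.
Four-fold degenerate third positions: 6.

6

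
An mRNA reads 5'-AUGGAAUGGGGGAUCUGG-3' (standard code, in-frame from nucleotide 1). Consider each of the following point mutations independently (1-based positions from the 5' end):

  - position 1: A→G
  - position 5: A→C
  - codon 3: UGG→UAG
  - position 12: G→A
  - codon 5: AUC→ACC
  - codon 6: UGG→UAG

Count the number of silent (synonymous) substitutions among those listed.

Codon 1: AUG (Met) → GUG (Val) — missense.
Codon 2: GAA (Glu) → GCA (Ala) — missense.
Codon 3: UGG (Trp) → UAG (Stop) — nonsense.
Codon 4: GGG (Gly) → GGA (Gly) — synonymous.
Codon 5: AUC (Ile) → ACC (Thr) — missense.
Codon 6: UGG (Trp) → UAG (Stop) — nonsense.
Synonymous: 1 of 6.

1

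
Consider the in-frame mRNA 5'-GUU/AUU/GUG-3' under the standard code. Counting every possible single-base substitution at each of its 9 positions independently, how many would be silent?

Codon 1 (GUU, Val): 3 synonymous substitutions.
Codon 2 (AUU, Ile): 2 synonymous substitutions.
Codon 3 (GUG, Val): 3 synonymous substitutions.
Total: 3 + 2 + 3 = 8.

8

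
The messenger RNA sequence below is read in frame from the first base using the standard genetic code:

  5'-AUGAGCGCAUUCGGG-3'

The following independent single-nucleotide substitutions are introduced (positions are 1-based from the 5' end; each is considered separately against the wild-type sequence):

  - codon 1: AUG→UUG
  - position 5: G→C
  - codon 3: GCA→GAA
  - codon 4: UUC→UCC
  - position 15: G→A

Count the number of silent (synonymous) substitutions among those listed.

1

Codon 1: AUG (Met) → UUG (Leu) — missense.
Codon 2: AGC (Ser) → ACC (Thr) — missense.
Codon 3: GCA (Ala) → GAA (Glu) — missense.
Codon 4: UUC (Phe) → UCC (Ser) — missense.
Codon 5: GGG (Gly) → GGA (Gly) — synonymous.
Synonymous: 1 of 5.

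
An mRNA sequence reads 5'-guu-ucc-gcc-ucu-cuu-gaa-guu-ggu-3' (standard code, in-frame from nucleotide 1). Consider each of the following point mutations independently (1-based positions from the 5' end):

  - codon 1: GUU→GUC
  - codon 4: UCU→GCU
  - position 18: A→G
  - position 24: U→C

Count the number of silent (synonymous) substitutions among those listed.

Codon 1: GUU (Val) → GUC (Val) — synonymous.
Codon 4: UCU (Ser) → GCU (Ala) — missense.
Codon 6: GAA (Glu) → GAG (Glu) — synonymous.
Codon 8: GGU (Gly) → GGC (Gly) — synonymous.
Synonymous: 3 of 4.

3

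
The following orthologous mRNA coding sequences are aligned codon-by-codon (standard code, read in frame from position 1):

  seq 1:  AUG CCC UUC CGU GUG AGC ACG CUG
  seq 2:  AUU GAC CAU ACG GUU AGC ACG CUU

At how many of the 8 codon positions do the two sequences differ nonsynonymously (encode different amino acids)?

Codon 1: AUG Met / AUU Ile — nonsynonymous.
Codon 2: CCC Pro / GAC Asp — nonsynonymous.
Codon 3: UUC Phe / CAU His — nonsynonymous.
Codon 4: CGU Arg / ACG Thr — nonsynonymous.
Codon 5: GUG Val / GUU Val — synonymous.
Codon 6: AGC Ser / AGC Ser — identical.
Codon 7: ACG Thr / ACG Thr — identical.
Codon 8: CUG Leu / CUU Leu — synonymous.
Nonsynonymous differences: 4.

4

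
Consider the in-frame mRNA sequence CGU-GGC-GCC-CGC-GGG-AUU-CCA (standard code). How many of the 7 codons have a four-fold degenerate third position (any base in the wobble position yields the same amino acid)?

6

Codon 1 CGU (Arg): third position 4-fold.
Codon 2 GGC (Gly): third position 4-fold.
Codon 3 GCC (Ala): third position 4-fold.
Codon 4 CGC (Arg): third position 4-fold.
Codon 5 GGG (Gly): third position 4-fold.
Codon 6 AUU (Ile): third position 3-fold.
Codon 7 CCA (Pro): third position 4-fold.
Four-fold degenerate third positions: 6.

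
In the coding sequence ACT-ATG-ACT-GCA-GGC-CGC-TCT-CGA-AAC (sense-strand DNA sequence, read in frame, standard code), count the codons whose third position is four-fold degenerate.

7

Codon 1 ACT (Thr): third position 4-fold.
Codon 2 ATG (Met): third position 1-fold.
Codon 3 ACT (Thr): third position 4-fold.
Codon 4 GCA (Ala): third position 4-fold.
Codon 5 GGC (Gly): third position 4-fold.
Codon 6 CGC (Arg): third position 4-fold.
Codon 7 TCT (Ser): third position 4-fold.
Codon 8 CGA (Arg): third position 4-fold.
Codon 9 AAC (Asn): third position 2-fold.
Four-fold degenerate third positions: 7.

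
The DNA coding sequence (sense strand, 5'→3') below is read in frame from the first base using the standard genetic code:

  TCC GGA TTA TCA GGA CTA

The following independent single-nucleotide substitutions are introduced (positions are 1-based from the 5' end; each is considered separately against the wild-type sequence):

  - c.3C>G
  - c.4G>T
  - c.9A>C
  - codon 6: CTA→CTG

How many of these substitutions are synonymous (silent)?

Codon 1: TCC (Ser) → TCG (Ser) — synonymous.
Codon 2: GGA (Gly) → TGA (Stop) — nonsense.
Codon 3: TTA (Leu) → TTC (Phe) — missense.
Codon 6: CTA (Leu) → CTG (Leu) — synonymous.
Synonymous: 2 of 4.

2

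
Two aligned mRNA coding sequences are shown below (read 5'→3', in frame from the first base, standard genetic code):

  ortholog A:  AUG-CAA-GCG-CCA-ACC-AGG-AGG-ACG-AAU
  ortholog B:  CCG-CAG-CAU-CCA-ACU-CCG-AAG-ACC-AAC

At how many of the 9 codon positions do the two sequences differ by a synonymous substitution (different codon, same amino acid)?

Codon 1: AUG Met / CCG Pro — nonsynonymous.
Codon 2: CAA Gln / CAG Gln — synonymous.
Codon 3: GCG Ala / CAU His — nonsynonymous.
Codon 4: CCA Pro / CCA Pro — identical.
Codon 5: ACC Thr / ACU Thr — synonymous.
Codon 6: AGG Arg / CCG Pro — nonsynonymous.
Codon 7: AGG Arg / AAG Lys — nonsynonymous.
Codon 8: ACG Thr / ACC Thr — synonymous.
Codon 9: AAU Asn / AAC Asn — synonymous.
Synonymous differences: 4.

4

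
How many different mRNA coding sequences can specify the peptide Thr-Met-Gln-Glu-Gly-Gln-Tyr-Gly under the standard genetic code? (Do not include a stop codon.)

Thr: 4 codons.
Met: 1 codon.
Gln: 2 codons.
Glu: 2 codons.
Gly: 4 codons.
Gln: 2 codons.
Tyr: 2 codons.
Gly: 4 codons.
4 × 1 × 2 × 2 × 4 × 2 × 2 × 4 = 1024.

1024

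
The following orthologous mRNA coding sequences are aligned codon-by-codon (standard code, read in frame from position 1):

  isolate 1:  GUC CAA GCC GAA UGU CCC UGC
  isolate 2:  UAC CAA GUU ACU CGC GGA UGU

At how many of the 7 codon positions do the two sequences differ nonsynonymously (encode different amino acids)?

5

Codon 1: GUC Val / UAC Tyr — nonsynonymous.
Codon 2: CAA Gln / CAA Gln — identical.
Codon 3: GCC Ala / GUU Val — nonsynonymous.
Codon 4: GAA Glu / ACU Thr — nonsynonymous.
Codon 5: UGU Cys / CGC Arg — nonsynonymous.
Codon 6: CCC Pro / GGA Gly — nonsynonymous.
Codon 7: UGC Cys / UGU Cys — synonymous.
Nonsynonymous differences: 5.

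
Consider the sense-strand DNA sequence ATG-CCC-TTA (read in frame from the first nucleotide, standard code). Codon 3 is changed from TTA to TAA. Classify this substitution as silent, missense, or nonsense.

nonsense

Position 8 falls in codon 3: TTA → Leu.
After the substitution the codon is TAA → Stop.
The new codon is a stop codon, so this is a nonsense mutation.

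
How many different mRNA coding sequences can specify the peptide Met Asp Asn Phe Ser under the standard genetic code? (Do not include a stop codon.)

48

Met: 1 codon.
Asp: 2 codons.
Asn: 2 codons.
Phe: 2 codons.
Ser: 6 codons.
1 × 2 × 2 × 2 × 6 = 48.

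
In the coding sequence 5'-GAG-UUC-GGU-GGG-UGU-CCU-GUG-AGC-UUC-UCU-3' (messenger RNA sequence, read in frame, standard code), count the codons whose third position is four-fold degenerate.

5

Codon 1 GAG (Glu): third position 2-fold.
Codon 2 UUC (Phe): third position 2-fold.
Codon 3 GGU (Gly): third position 4-fold.
Codon 4 GGG (Gly): third position 4-fold.
Codon 5 UGU (Cys): third position 2-fold.
Codon 6 CCU (Pro): third position 4-fold.
Codon 7 GUG (Val): third position 4-fold.
Codon 8 AGC (Ser): third position 2-fold.
Codon 9 UUC (Phe): third position 2-fold.
Codon 10 UCU (Ser): third position 4-fold.
Four-fold degenerate third positions: 5.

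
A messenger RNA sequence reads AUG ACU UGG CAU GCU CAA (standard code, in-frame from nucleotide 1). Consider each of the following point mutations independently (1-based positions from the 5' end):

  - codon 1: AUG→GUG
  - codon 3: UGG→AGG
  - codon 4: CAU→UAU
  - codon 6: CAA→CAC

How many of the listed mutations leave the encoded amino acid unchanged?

Codon 1: AUG (Met) → GUG (Val) — missense.
Codon 3: UGG (Trp) → AGG (Arg) — missense.
Codon 4: CAU (His) → UAU (Tyr) — missense.
Codon 6: CAA (Gln) → CAC (His) — missense.
Synonymous: 0 of 4.

0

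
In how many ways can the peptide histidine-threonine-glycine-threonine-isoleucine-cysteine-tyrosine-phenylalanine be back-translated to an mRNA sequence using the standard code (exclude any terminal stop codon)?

3072

His: 2 codons.
Thr: 4 codons.
Gly: 4 codons.
Thr: 4 codons.
Ile: 3 codons.
Cys: 2 codons.
Tyr: 2 codons.
Phe: 2 codons.
2 × 4 × 4 × 4 × 3 × 2 × 2 × 2 = 3072.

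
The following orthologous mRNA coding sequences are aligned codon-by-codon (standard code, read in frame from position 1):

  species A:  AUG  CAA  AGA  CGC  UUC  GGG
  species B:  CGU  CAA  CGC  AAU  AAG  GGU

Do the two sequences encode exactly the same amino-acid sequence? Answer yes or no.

no

Codon 1: AUG Met / CGU Arg — nonsynonymous.
Codon 2: CAA Gln / CAA Gln — identical.
Codon 3: AGA Arg / CGC Arg — synonymous.
Codon 4: CGC Arg / AAU Asn — nonsynonymous.
Codon 5: UUC Phe / AAG Lys — nonsynonymous.
Codon 6: GGG Gly / GGU Gly — synonymous.
Nonsynonymous differences: 3 → different protein.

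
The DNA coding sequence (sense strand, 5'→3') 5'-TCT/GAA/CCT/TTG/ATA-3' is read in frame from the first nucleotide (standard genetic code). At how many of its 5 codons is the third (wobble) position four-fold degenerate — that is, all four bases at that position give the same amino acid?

Codon 1 TCT (Ser): third position 4-fold.
Codon 2 GAA (Glu): third position 2-fold.
Codon 3 CCT (Pro): third position 4-fold.
Codon 4 TTG (Leu): third position 2-fold.
Codon 5 ATA (Ile): third position 3-fold.
Four-fold degenerate third positions: 2.

2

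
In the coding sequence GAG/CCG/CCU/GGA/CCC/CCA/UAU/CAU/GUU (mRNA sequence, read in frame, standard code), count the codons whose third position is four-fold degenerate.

Codon 1 GAG (Glu): third position 2-fold.
Codon 2 CCG (Pro): third position 4-fold.
Codon 3 CCU (Pro): third position 4-fold.
Codon 4 GGA (Gly): third position 4-fold.
Codon 5 CCC (Pro): third position 4-fold.
Codon 6 CCA (Pro): third position 4-fold.
Codon 7 UAU (Tyr): third position 2-fold.
Codon 8 CAU (His): third position 2-fold.
Codon 9 GUU (Val): third position 4-fold.
Four-fold degenerate third positions: 6.

6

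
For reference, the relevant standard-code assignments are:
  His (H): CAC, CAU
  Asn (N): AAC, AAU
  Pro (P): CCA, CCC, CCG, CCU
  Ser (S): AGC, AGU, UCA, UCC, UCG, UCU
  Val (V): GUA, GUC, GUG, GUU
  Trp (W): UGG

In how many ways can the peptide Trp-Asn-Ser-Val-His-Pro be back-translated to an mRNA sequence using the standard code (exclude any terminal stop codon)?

384

Trp: 1 codon.
Asn: 2 codons.
Ser: 6 codons.
Val: 4 codons.
His: 2 codons.
Pro: 4 codons.
1 × 2 × 6 × 4 × 2 × 4 = 384.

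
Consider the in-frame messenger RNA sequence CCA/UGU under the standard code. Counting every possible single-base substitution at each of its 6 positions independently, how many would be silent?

Codon 1 (CCA, Pro): 3 synonymous substitutions.
Codon 2 (UGU, Cys): 1 synonymous substitution.
Total: 3 + 1 = 4.

4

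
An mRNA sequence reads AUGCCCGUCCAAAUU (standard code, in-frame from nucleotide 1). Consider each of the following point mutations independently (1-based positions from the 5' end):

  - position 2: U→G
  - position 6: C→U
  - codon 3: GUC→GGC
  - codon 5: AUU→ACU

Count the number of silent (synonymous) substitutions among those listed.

1

Codon 1: AUG (Met) → AGG (Arg) — missense.
Codon 2: CCC (Pro) → CCU (Pro) — synonymous.
Codon 3: GUC (Val) → GGC (Gly) — missense.
Codon 5: AUU (Ile) → ACU (Thr) — missense.
Synonymous: 1 of 4.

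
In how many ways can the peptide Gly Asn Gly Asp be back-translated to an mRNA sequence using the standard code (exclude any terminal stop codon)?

64

Gly: 4 codons.
Asn: 2 codons.
Gly: 4 codons.
Asp: 2 codons.
4 × 2 × 4 × 2 = 64.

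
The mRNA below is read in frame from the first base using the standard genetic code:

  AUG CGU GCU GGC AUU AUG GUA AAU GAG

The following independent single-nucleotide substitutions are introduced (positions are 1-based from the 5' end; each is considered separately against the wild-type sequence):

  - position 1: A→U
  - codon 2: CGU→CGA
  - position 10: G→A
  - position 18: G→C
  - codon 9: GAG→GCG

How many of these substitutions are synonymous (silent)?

1

Codon 1: AUG (Met) → UUG (Leu) — missense.
Codon 2: CGU (Arg) → CGA (Arg) — synonymous.
Codon 4: GGC (Gly) → AGC (Ser) — missense.
Codon 6: AUG (Met) → AUC (Ile) — missense.
Codon 9: GAG (Glu) → GCG (Ala) — missense.
Synonymous: 1 of 5.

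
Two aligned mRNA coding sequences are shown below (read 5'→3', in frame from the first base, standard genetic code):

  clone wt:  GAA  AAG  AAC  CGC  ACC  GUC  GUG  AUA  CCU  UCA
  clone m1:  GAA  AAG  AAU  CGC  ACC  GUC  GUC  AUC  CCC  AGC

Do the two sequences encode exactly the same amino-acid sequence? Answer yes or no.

yes

Codon 1: GAA Glu / GAA Glu — identical.
Codon 2: AAG Lys / AAG Lys — identical.
Codon 3: AAC Asn / AAU Asn — synonymous.
Codon 4: CGC Arg / CGC Arg — identical.
Codon 5: ACC Thr / ACC Thr — identical.
Codon 6: GUC Val / GUC Val — identical.
Codon 7: GUG Val / GUC Val — synonymous.
Codon 8: AUA Ile / AUC Ile — synonymous.
Codon 9: CCU Pro / CCC Pro — synonymous.
Codon 10: UCA Ser / AGC Ser — synonymous.
Nonsynonymous differences: 0 → same protein.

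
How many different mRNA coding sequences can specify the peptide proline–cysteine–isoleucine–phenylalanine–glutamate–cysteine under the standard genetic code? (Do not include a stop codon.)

192

Pro: 4 codons.
Cys: 2 codons.
Ile: 3 codons.
Phe: 2 codons.
Glu: 2 codons.
Cys: 2 codons.
4 × 2 × 3 × 2 × 2 × 2 = 192.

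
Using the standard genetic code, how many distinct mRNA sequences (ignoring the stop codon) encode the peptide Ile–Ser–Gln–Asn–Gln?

144

Ile: 3 codons.
Ser: 6 codons.
Gln: 2 codons.
Asn: 2 codons.
Gln: 2 codons.
3 × 6 × 2 × 2 × 2 = 144.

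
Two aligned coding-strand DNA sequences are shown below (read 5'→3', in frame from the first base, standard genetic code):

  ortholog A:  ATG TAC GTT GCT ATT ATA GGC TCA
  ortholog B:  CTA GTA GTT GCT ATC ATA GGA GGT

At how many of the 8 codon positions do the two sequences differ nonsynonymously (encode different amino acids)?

3

Codon 1: ATG Met / CTA Leu — nonsynonymous.
Codon 2: TAC Tyr / GTA Val — nonsynonymous.
Codon 3: GTT Val / GTT Val — identical.
Codon 4: GCT Ala / GCT Ala — identical.
Codon 5: ATT Ile / ATC Ile — synonymous.
Codon 6: ATA Ile / ATA Ile — identical.
Codon 7: GGC Gly / GGA Gly — synonymous.
Codon 8: TCA Ser / GGT Gly — nonsynonymous.
Nonsynonymous differences: 3.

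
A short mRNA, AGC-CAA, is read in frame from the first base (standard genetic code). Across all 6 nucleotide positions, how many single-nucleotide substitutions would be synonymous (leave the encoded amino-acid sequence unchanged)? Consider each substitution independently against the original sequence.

2

Codon 1 (AGC, Ser): 1 synonymous substitution.
Codon 2 (CAA, Gln): 1 synonymous substitution.
Total: 1 + 1 = 2.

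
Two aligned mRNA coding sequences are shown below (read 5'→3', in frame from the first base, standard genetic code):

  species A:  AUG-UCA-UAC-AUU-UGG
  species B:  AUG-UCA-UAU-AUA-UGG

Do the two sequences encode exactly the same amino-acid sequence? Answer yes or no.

yes

Codon 1: AUG Met / AUG Met — identical.
Codon 2: UCA Ser / UCA Ser — identical.
Codon 3: UAC Tyr / UAU Tyr — synonymous.
Codon 4: AUU Ile / AUA Ile — synonymous.
Codon 5: UGG Trp / UGG Trp — identical.
Nonsynonymous differences: 0 → same protein.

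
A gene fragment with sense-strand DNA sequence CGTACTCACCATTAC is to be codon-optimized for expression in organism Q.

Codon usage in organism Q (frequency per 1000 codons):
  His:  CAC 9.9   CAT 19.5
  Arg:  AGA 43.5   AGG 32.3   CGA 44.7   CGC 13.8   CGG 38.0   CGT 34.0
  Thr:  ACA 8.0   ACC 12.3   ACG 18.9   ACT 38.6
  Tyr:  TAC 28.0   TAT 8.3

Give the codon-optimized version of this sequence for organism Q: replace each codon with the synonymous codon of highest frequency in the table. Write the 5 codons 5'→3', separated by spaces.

Codon 1 (Arg): best is CGA at 44.7.
Codon 2 (Thr): best is ACT at 38.6.
Codon 3 (His): best is CAT at 19.5.
Codon 4 (His): best is CAT at 19.5.
Codon 5 (Tyr): best is TAC at 28.0.

CGA ACT CAT CAT TAC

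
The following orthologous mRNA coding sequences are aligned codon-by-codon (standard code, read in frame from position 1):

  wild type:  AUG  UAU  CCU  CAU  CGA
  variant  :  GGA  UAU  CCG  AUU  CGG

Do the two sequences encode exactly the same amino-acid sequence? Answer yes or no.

no

Codon 1: AUG Met / GGA Gly — nonsynonymous.
Codon 2: UAU Tyr / UAU Tyr — identical.
Codon 3: CCU Pro / CCG Pro — synonymous.
Codon 4: CAU His / AUU Ile — nonsynonymous.
Codon 5: CGA Arg / CGG Arg — synonymous.
Nonsynonymous differences: 2 → different protein.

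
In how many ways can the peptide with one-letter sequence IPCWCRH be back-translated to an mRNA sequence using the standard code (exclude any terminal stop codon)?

Ile: 3 codons.
Pro: 4 codons.
Cys: 2 codons.
Trp: 1 codon.
Cys: 2 codons.
Arg: 6 codons.
His: 2 codons.
3 × 4 × 2 × 1 × 2 × 6 × 2 = 576.

576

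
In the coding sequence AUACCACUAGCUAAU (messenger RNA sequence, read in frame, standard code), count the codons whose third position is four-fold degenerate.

Codon 1 AUA (Ile): third position 3-fold.
Codon 2 CCA (Pro): third position 4-fold.
Codon 3 CUA (Leu): third position 4-fold.
Codon 4 GCU (Ala): third position 4-fold.
Codon 5 AAU (Asn): third position 2-fold.
Four-fold degenerate third positions: 3.

3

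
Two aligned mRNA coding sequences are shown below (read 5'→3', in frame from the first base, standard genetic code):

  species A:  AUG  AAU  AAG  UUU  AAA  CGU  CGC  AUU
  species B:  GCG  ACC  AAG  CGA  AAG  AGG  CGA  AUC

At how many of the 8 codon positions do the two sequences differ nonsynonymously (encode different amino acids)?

Codon 1: AUG Met / GCG Ala — nonsynonymous.
Codon 2: AAU Asn / ACC Thr — nonsynonymous.
Codon 3: AAG Lys / AAG Lys — identical.
Codon 4: UUU Phe / CGA Arg — nonsynonymous.
Codon 5: AAA Lys / AAG Lys — synonymous.
Codon 6: CGU Arg / AGG Arg — synonymous.
Codon 7: CGC Arg / CGA Arg — synonymous.
Codon 8: AUU Ile / AUC Ile — synonymous.
Nonsynonymous differences: 3.

3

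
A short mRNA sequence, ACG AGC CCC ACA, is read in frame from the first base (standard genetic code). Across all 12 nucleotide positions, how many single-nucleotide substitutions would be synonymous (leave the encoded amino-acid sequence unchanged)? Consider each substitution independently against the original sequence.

10

Codon 1 (ACG, Thr): 3 synonymous substitutions.
Codon 2 (AGC, Ser): 1 synonymous substitution.
Codon 3 (CCC, Pro): 3 synonymous substitutions.
Codon 4 (ACA, Thr): 3 synonymous substitutions.
Total: 3 + 1 + 3 + 3 = 10.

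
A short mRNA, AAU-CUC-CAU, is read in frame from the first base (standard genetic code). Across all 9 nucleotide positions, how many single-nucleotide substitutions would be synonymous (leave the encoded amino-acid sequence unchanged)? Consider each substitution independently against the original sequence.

Codon 1 (AAU, Asn): 1 synonymous substitution.
Codon 2 (CUC, Leu): 3 synonymous substitutions.
Codon 3 (CAU, His): 1 synonymous substitution.
Total: 1 + 3 + 1 = 5.

5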